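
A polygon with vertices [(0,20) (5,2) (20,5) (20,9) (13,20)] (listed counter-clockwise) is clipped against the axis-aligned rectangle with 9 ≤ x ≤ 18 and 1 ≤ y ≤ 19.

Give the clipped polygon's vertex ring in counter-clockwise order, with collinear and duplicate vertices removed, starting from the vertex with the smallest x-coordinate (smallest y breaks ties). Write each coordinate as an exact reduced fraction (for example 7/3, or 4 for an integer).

Clipped polygon: [(9,14/5) (18,23/5) (18,85/7) (150/11,19) (9,19)]

1. After x ≥ 9: [(9,20) (9,14/5) (20,5) (20,9) (13,20)]
2. After x ≤ 18: [(9,20) (9,14/5) (18,23/5) (18,85/7) (13,20)]
3. After y ≥ 1: [(9,20) (9,14/5) (18,23/5) (18,85/7) (13,20)]
4. After y ≤ 19: [(9,19) (9,14/5) (18,23/5) (18,85/7) (150/11,19)]
5. Canonical ring: [(9,14/5) (18,23/5) (18,85/7) (150/11,19) (9,19)]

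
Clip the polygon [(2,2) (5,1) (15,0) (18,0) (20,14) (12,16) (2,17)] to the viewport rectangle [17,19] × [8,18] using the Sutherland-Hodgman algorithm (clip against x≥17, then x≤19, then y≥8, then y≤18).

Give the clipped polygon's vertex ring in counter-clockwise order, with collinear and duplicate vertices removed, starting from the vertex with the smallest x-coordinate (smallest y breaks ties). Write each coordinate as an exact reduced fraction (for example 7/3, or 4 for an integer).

Clipped polygon: [(17,8) (19,8) (19,57/4) (17,59/4)]

1. After x ≥ 17: [(17,0) (18,0) (20,14) (17,59/4)]
2. After x ≤ 19: [(17,0) (18,0) (19,7) (19,57/4) (17,59/4)]
3. After y ≥ 8: [(17,8) (19,8) (19,57/4) (17,59/4)]
4. After y ≤ 18: [(17,8) (19,8) (19,57/4) (17,59/4)]
5. Canonical ring: [(17,8) (19,8) (19,57/4) (17,59/4)]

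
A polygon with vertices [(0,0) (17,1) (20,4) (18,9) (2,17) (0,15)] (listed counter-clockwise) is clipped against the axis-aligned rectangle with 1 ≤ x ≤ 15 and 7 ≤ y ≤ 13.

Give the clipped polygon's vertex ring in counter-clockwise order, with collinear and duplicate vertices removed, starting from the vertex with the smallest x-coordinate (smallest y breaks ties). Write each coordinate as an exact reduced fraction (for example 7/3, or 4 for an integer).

1. After x ≥ 1: [(1,1/17) (17,1) (20,4) (18,9) (2,17) (1,16)]
2. After x ≤ 15: [(1,1/17) (15,15/17) (15,21/2) (2,17) (1,16)]
3. After y ≥ 7: [(1,7) (15,7) (15,21/2) (2,17) (1,16)]
4. After y ≤ 13: [(1,13) (1,7) (15,7) (15,21/2) (10,13)]
5. Canonical ring: [(1,7) (15,7) (15,21/2) (10,13) (1,13)]

Clipped polygon: [(1,7) (15,7) (15,21/2) (10,13) (1,13)]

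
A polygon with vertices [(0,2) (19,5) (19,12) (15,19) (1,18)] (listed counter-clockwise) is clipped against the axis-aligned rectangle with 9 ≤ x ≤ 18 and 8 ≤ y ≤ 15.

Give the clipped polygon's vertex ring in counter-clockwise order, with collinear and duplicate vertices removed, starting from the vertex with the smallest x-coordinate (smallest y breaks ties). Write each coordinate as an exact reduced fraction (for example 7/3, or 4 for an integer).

1. After x ≥ 9: [(9,65/19) (19,5) (19,12) (15,19) (9,130/7)]
2. After x ≤ 18: [(9,65/19) (18,92/19) (18,55/4) (15,19) (9,130/7)]
3. After y ≥ 8: [(9,8) (18,8) (18,55/4) (15,19) (9,130/7)]
4. After y ≤ 15: [(9,15) (9,8) (18,8) (18,55/4) (121/7,15)]
5. Canonical ring: [(9,8) (18,8) (18,55/4) (121/7,15) (9,15)]

Clipped polygon: [(9,8) (18,8) (18,55/4) (121/7,15) (9,15)]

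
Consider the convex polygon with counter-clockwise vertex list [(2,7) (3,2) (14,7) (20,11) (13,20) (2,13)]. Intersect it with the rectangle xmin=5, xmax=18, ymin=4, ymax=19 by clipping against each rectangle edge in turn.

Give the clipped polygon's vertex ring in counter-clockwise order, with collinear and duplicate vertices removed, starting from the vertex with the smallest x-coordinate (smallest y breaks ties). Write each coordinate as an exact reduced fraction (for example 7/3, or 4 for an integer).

1. After x ≥ 5: [(5,32/11) (14,7) (20,11) (13,20) (5,164/11)]
2. After x ≤ 18: [(5,32/11) (14,7) (18,29/3) (18,95/7) (13,20) (5,164/11)]
3. After y ≥ 4: [(5,4) (37/5,4) (14,7) (18,29/3) (18,95/7) (13,20) (5,164/11)]
4. After y ≤ 19: [(5,4) (37/5,4) (14,7) (18,29/3) (18,95/7) (124/9,19) (80/7,19) (5,164/11)]
5. Canonical ring: [(5,4) (37/5,4) (14,7) (18,29/3) (18,95/7) (124/9,19) (80/7,19) (5,164/11)]

Clipped polygon: [(5,4) (37/5,4) (14,7) (18,29/3) (18,95/7) (124/9,19) (80/7,19) (5,164/11)]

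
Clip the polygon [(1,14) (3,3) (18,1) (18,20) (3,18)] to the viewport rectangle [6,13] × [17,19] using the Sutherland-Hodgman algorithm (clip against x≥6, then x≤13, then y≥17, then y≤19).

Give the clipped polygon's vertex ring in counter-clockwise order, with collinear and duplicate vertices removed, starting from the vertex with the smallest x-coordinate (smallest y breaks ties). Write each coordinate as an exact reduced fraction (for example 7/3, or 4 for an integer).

1. After x ≥ 6: [(6,13/5) (18,1) (18,20) (6,92/5)]
2. After x ≤ 13: [(6,13/5) (13,5/3) (13,58/3) (6,92/5)]
3. After y ≥ 17: [(6,17) (13,17) (13,58/3) (6,92/5)]
4. After y ≤ 19: [(6,17) (13,17) (13,19) (21/2,19) (6,92/5)]
5. Canonical ring: [(6,17) (13,17) (13,19) (21/2,19) (6,92/5)]

Clipped polygon: [(6,17) (13,17) (13,19) (21/2,19) (6,92/5)]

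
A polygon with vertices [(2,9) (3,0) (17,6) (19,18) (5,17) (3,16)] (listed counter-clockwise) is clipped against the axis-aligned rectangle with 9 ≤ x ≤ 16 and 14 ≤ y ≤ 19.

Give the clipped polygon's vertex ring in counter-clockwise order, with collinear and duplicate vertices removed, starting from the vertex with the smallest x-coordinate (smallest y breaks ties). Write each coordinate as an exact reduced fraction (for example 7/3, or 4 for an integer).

1. After x ≥ 9: [(9,18/7) (17,6) (19,18) (9,121/7)]
2. After x ≤ 16: [(9,18/7) (16,39/7) (16,249/14) (9,121/7)]
3. After y ≥ 14: [(9,14) (16,14) (16,249/14) (9,121/7)]
4. After y ≤ 19: [(9,14) (16,14) (16,249/14) (9,121/7)]
5. Canonical ring: [(9,14) (16,14) (16,249/14) (9,121/7)]

Clipped polygon: [(9,14) (16,14) (16,249/14) (9,121/7)]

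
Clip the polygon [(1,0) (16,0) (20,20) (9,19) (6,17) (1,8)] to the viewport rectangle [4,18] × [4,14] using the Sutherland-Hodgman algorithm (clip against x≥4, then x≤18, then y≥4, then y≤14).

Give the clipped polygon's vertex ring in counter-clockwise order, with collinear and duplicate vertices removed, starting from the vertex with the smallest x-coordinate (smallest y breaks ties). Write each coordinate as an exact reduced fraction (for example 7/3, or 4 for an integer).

1. After x ≥ 4: [(4,0) (16,0) (20,20) (9,19) (6,17) (4,67/5)]
2. After x ≤ 18: [(4,0) (16,0) (18,10) (18,218/11) (9,19) (6,17) (4,67/5)]
3. After y ≥ 4: [(4,4) (84/5,4) (18,10) (18,218/11) (9,19) (6,17) (4,67/5)]
4. After y ≤ 14: [(4,4) (84/5,4) (18,10) (18,14) (13/3,14) (4,67/5)]
5. Canonical ring: [(4,4) (84/5,4) (18,10) (18,14) (13/3,14) (4,67/5)]

Clipped polygon: [(4,4) (84/5,4) (18,10) (18,14) (13/3,14) (4,67/5)]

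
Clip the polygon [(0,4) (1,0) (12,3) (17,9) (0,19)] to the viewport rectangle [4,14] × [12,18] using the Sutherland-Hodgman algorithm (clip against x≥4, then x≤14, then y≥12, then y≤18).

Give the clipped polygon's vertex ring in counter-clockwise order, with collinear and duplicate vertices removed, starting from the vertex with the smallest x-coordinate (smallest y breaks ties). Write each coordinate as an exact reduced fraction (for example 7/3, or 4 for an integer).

1. After x ≥ 4: [(4,9/11) (12,3) (17,9) (4,283/17)]
2. After x ≤ 14: [(4,9/11) (12,3) (14,27/5) (14,183/17) (4,283/17)]
3. After y ≥ 12: [(4,12) (119/10,12) (4,283/17)]
4. After y ≤ 18: [(4,12) (119/10,12) (4,283/17)]
5. Canonical ring: [(4,12) (119/10,12) (4,283/17)]

Clipped polygon: [(4,12) (119/10,12) (4,283/17)]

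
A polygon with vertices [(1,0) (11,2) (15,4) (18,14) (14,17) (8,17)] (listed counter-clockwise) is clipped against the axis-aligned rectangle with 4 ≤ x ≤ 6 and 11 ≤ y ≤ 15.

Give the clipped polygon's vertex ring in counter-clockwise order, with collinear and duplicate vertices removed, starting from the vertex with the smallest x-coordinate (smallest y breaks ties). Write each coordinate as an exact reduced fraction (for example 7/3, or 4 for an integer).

Clipped polygon: [(94/17,11) (6,11) (6,85/7)]

1. After x ≥ 4: [(4,51/7) (4,3/5) (11,2) (15,4) (18,14) (14,17) (8,17)]
2. After x ≤ 6: [(6,85/7) (4,51/7) (4,3/5) (6,1)]
3. After y ≥ 11: [(6,11) (6,85/7) (94/17,11)]
4. After y ≤ 15: [(6,11) (6,85/7) (94/17,11)]
5. Canonical ring: [(94/17,11) (6,11) (6,85/7)]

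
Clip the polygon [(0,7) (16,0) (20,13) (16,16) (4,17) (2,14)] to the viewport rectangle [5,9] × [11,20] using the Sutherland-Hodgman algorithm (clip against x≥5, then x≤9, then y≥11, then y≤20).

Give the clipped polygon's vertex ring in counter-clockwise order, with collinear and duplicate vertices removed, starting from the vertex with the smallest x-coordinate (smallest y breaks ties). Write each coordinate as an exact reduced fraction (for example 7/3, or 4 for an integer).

1. After x ≥ 5: [(5,77/16) (16,0) (20,13) (16,16) (5,203/12)]
2. After x ≤ 9: [(5,77/16) (9,49/16) (9,199/12) (5,203/12)]
3. After y ≥ 11: [(5,11) (9,11) (9,199/12) (5,203/12)]
4. After y ≤ 20: [(5,11) (9,11) (9,199/12) (5,203/12)]
5. Canonical ring: [(5,11) (9,11) (9,199/12) (5,203/12)]

Clipped polygon: [(5,11) (9,11) (9,199/12) (5,203/12)]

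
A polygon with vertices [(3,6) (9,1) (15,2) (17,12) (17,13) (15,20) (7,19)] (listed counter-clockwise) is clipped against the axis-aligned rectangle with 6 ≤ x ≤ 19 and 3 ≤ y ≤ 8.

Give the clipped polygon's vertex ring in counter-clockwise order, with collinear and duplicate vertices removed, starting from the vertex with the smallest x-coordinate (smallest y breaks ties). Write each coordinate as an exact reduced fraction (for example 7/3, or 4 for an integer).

Clipped polygon: [(6,7/2) (33/5,3) (76/5,3) (81/5,8) (6,8)]

1. After x ≥ 6: [(6,63/4) (6,7/2) (9,1) (15,2) (17,12) (17,13) (15,20) (7,19)]
2. After x ≤ 19: [(6,63/4) (6,7/2) (9,1) (15,2) (17,12) (17,13) (15,20) (7,19)]
3. After y ≥ 3: [(6,63/4) (6,7/2) (33/5,3) (76/5,3) (17,12) (17,13) (15,20) (7,19)]
4. After y ≤ 8: [(6,8) (6,7/2) (33/5,3) (76/5,3) (81/5,8)]
5. Canonical ring: [(6,7/2) (33/5,3) (76/5,3) (81/5,8) (6,8)]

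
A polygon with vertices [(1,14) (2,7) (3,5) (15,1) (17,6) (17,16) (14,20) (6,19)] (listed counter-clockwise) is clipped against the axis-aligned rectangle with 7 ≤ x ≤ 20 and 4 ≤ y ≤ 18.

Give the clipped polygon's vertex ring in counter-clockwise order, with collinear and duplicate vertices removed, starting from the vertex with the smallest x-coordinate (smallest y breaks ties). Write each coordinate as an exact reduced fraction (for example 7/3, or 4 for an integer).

Clipped polygon: [(7,4) (81/5,4) (17,6) (17,16) (31/2,18) (7,18)]

1. After x ≥ 7: [(7,11/3) (15,1) (17,6) (17,16) (14,20) (7,153/8)]
2. After x ≤ 20: [(7,11/3) (15,1) (17,6) (17,16) (14,20) (7,153/8)]
3. After y ≥ 4: [(7,4) (81/5,4) (17,6) (17,16) (14,20) (7,153/8)]
4. After y ≤ 18: [(7,18) (7,4) (81/5,4) (17,6) (17,16) (31/2,18)]
5. Canonical ring: [(7,4) (81/5,4) (17,6) (17,16) (31/2,18) (7,18)]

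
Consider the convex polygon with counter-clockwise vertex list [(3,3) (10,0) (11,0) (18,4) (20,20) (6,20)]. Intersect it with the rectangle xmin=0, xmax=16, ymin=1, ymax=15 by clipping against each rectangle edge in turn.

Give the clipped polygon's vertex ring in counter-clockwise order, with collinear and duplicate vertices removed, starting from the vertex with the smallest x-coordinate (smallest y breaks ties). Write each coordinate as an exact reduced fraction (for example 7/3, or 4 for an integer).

1. After x ≥ 0: [(3,3) (10,0) (11,0) (18,4) (20,20) (6,20)]
2. After x ≤ 16: [(3,3) (10,0) (11,0) (16,20/7) (16,20) (6,20)]
3. After y ≥ 1: [(3,3) (23/3,1) (51/4,1) (16,20/7) (16,20) (6,20)]
4. After y ≤ 15: [(87/17,15) (3,3) (23/3,1) (51/4,1) (16,20/7) (16,15)]
5. Canonical ring: [(3,3) (23/3,1) (51/4,1) (16,20/7) (16,15) (87/17,15)]

Clipped polygon: [(3,3) (23/3,1) (51/4,1) (16,20/7) (16,15) (87/17,15)]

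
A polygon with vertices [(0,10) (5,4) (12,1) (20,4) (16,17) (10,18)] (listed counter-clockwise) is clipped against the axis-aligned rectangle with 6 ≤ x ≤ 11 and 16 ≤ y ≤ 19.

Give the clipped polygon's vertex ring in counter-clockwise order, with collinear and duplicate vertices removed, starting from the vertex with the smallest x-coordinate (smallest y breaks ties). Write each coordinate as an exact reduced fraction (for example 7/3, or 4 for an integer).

Clipped polygon: [(15/2,16) (11,16) (11,107/6) (10,18)]

1. After x ≥ 6: [(6,74/5) (6,25/7) (12,1) (20,4) (16,17) (10,18)]
2. After x ≤ 11: [(6,74/5) (6,25/7) (11,10/7) (11,107/6) (10,18)]
3. After y ≥ 16: [(15/2,16) (11,16) (11,107/6) (10,18)]
4. After y ≤ 19: [(15/2,16) (11,16) (11,107/6) (10,18)]
5. Canonical ring: [(15/2,16) (11,16) (11,107/6) (10,18)]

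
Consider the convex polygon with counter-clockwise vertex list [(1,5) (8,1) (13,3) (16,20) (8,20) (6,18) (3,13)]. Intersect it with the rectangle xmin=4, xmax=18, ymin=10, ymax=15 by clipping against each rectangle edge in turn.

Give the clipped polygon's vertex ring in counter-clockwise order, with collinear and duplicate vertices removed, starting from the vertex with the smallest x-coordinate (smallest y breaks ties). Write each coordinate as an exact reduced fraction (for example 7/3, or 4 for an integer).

Clipped polygon: [(4,10) (242/17,10) (257/17,15) (21/5,15) (4,44/3)]

1. After x ≥ 4: [(4,23/7) (8,1) (13,3) (16,20) (8,20) (6,18) (4,44/3)]
2. After x ≤ 18: [(4,23/7) (8,1) (13,3) (16,20) (8,20) (6,18) (4,44/3)]
3. After y ≥ 10: [(4,10) (242/17,10) (16,20) (8,20) (6,18) (4,44/3)]
4. After y ≤ 15: [(4,10) (242/17,10) (257/17,15) (21/5,15) (4,44/3)]
5. Canonical ring: [(4,10) (242/17,10) (257/17,15) (21/5,15) (4,44/3)]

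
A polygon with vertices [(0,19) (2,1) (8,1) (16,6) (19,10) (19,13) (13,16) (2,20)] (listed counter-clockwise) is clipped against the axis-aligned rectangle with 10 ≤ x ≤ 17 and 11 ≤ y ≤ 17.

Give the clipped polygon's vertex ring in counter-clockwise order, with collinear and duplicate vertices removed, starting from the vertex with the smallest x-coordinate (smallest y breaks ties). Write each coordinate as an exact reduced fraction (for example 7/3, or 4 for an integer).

Clipped polygon: [(10,11) (17,11) (17,14) (13,16) (41/4,17) (10,17)]

1. After x ≥ 10: [(10,9/4) (16,6) (19,10) (19,13) (13,16) (10,188/11)]
2. After x ≤ 17: [(10,9/4) (16,6) (17,22/3) (17,14) (13,16) (10,188/11)]
3. After y ≥ 11: [(10,11) (17,11) (17,14) (13,16) (10,188/11)]
4. After y ≤ 17: [(10,17) (10,11) (17,11) (17,14) (13,16) (41/4,17)]
5. Canonical ring: [(10,11) (17,11) (17,14) (13,16) (41/4,17) (10,17)]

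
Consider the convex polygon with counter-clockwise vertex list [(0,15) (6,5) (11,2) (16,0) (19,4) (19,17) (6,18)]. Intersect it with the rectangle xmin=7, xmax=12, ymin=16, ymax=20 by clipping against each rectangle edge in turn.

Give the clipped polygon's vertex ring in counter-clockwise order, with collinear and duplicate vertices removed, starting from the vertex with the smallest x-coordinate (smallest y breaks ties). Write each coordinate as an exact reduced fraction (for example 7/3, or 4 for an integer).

Clipped polygon: [(7,16) (12,16) (12,228/13) (7,233/13)]

1. After x ≥ 7: [(7,22/5) (11,2) (16,0) (19,4) (19,17) (7,233/13)]
2. After x ≤ 12: [(7,22/5) (11,2) (12,8/5) (12,228/13) (7,233/13)]
3. After y ≥ 16: [(7,16) (12,16) (12,228/13) (7,233/13)]
4. After y ≤ 20: [(7,16) (12,16) (12,228/13) (7,233/13)]
5. Canonical ring: [(7,16) (12,16) (12,228/13) (7,233/13)]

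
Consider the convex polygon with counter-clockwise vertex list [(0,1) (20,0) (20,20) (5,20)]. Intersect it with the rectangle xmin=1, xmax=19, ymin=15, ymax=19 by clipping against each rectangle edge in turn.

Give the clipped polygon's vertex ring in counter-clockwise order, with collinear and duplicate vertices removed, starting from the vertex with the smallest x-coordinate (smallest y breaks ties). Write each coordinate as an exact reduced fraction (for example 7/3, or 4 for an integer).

Clipped polygon: [(70/19,15) (19,15) (19,19) (90/19,19)]

1. After x ≥ 1: [(1,24/5) (1,19/20) (20,0) (20,20) (5,20)]
2. After x ≤ 19: [(1,24/5) (1,19/20) (19,1/20) (19,20) (5,20)]
3. After y ≥ 15: [(70/19,15) (19,15) (19,20) (5,20)]
4. After y ≤ 19: [(90/19,19) (70/19,15) (19,15) (19,19)]
5. Canonical ring: [(70/19,15) (19,15) (19,19) (90/19,19)]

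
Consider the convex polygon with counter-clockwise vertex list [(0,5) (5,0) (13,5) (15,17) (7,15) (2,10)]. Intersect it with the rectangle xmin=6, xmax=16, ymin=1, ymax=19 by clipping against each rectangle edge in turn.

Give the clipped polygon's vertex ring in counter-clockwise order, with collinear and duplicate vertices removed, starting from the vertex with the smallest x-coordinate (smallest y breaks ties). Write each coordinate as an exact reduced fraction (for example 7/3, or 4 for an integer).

Clipped polygon: [(6,1) (33/5,1) (13,5) (15,17) (7,15) (6,14)]

1. After x ≥ 6: [(6,5/8) (13,5) (15,17) (7,15) (6,14)]
2. After x ≤ 16: [(6,5/8) (13,5) (15,17) (7,15) (6,14)]
3. After y ≥ 1: [(6,1) (33/5,1) (13,5) (15,17) (7,15) (6,14)]
4. After y ≤ 19: [(6,1) (33/5,1) (13,5) (15,17) (7,15) (6,14)]
5. Canonical ring: [(6,1) (33/5,1) (13,5) (15,17) (7,15) (6,14)]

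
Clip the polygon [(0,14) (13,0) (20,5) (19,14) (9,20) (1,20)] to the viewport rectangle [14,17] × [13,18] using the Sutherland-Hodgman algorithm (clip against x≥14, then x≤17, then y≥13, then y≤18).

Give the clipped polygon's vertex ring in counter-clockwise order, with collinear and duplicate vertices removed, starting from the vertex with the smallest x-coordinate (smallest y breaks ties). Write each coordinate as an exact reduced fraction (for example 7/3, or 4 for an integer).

Clipped polygon: [(14,13) (17,13) (17,76/5) (14,17)]

1. After x ≥ 14: [(14,5/7) (20,5) (19,14) (14,17)]
2. After x ≤ 17: [(14,5/7) (17,20/7) (17,76/5) (14,17)]
3. After y ≥ 13: [(14,13) (17,13) (17,76/5) (14,17)]
4. After y ≤ 18: [(14,13) (17,13) (17,76/5) (14,17)]
5. Canonical ring: [(14,13) (17,13) (17,76/5) (14,17)]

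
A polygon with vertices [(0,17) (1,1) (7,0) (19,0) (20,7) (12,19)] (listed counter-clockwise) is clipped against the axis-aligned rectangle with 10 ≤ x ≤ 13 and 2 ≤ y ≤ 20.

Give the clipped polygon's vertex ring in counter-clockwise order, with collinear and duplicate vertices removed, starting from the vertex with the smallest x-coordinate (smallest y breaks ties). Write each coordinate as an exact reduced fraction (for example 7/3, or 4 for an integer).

1. After x ≥ 10: [(10,56/3) (10,0) (19,0) (20,7) (12,19)]
2. After x ≤ 13: [(10,56/3) (10,0) (13,0) (13,35/2) (12,19)]
3. After y ≥ 2: [(10,56/3) (10,2) (13,2) (13,35/2) (12,19)]
4. After y ≤ 20: [(10,56/3) (10,2) (13,2) (13,35/2) (12,19)]
5. Canonical ring: [(10,2) (13,2) (13,35/2) (12,19) (10,56/3)]

Clipped polygon: [(10,2) (13,2) (13,35/2) (12,19) (10,56/3)]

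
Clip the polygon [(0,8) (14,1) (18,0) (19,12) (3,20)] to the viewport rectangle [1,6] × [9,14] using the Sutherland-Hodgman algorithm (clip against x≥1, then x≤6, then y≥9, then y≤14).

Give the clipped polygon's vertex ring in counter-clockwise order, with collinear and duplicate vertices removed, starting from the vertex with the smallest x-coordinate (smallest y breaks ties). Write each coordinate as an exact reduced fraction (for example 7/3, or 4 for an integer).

Clipped polygon: [(1,9) (6,9) (6,14) (3/2,14) (1,12)]

1. After x ≥ 1: [(1,12) (1,15/2) (14,1) (18,0) (19,12) (3,20)]
2. After x ≤ 6: [(1,12) (1,15/2) (6,5) (6,37/2) (3,20)]
3. After y ≥ 9: [(1,12) (1,9) (6,9) (6,37/2) (3,20)]
4. After y ≤ 14: [(3/2,14) (1,12) (1,9) (6,9) (6,14)]
5. Canonical ring: [(1,9) (6,9) (6,14) (3/2,14) (1,12)]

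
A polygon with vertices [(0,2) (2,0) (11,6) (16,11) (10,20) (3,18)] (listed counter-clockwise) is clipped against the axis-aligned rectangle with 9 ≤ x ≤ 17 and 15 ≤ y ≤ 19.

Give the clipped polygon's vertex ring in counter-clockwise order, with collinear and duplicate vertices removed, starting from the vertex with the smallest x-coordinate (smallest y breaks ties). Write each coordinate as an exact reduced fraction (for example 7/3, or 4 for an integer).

1. After x ≥ 9: [(9,14/3) (11,6) (16,11) (10,20) (9,138/7)]
2. After x ≤ 17: [(9,14/3) (11,6) (16,11) (10,20) (9,138/7)]
3. After y ≥ 15: [(9,15) (40/3,15) (10,20) (9,138/7)]
4. After y ≤ 19: [(9,19) (9,15) (40/3,15) (32/3,19)]
5. Canonical ring: [(9,15) (40/3,15) (32/3,19) (9,19)]

Clipped polygon: [(9,15) (40/3,15) (32/3,19) (9,19)]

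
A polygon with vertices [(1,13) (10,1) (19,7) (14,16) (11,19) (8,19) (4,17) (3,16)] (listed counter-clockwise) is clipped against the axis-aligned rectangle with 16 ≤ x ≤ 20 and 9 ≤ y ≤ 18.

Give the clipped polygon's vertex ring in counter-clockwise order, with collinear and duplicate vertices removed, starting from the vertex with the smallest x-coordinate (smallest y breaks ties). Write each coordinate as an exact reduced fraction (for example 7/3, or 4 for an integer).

1. After x ≥ 16: [(16,5) (19,7) (16,62/5)]
2. After x ≤ 20: [(16,5) (19,7) (16,62/5)]
3. After y ≥ 9: [(16,9) (161/9,9) (16,62/5)]
4. After y ≤ 18: [(16,9) (161/9,9) (16,62/5)]
5. Canonical ring: [(16,9) (161/9,9) (16,62/5)]

Clipped polygon: [(16,9) (161/9,9) (16,62/5)]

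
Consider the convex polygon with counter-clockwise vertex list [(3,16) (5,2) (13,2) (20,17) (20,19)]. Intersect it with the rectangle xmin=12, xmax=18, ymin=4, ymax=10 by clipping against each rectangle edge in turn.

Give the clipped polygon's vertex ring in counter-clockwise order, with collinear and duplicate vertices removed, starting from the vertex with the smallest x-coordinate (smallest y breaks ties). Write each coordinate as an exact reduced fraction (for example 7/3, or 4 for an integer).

Clipped polygon: [(12,4) (209/15,4) (251/15,10) (12,10)]

1. After x ≥ 12: [(12,299/17) (12,2) (13,2) (20,17) (20,19)]
2. After x ≤ 18: [(18,317/17) (12,299/17) (12,2) (13,2) (18,89/7)]
3. After y ≥ 4: [(18,317/17) (12,299/17) (12,4) (209/15,4) (18,89/7)]
4. After y ≤ 10: [(12,10) (12,4) (209/15,4) (251/15,10)]
5. Canonical ring: [(12,4) (209/15,4) (251/15,10) (12,10)]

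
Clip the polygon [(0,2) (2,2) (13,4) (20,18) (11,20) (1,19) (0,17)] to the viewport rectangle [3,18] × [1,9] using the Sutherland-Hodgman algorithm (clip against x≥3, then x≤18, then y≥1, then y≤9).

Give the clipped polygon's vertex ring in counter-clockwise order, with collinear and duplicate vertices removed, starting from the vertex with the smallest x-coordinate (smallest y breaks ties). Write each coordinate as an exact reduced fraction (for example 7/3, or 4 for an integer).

Clipped polygon: [(3,24/11) (13,4) (31/2,9) (3,9)]

1. After x ≥ 3: [(3,24/11) (13,4) (20,18) (11,20) (3,96/5)]
2. After x ≤ 18: [(3,24/11) (13,4) (18,14) (18,166/9) (11,20) (3,96/5)]
3. After y ≥ 1: [(3,24/11) (13,4) (18,14) (18,166/9) (11,20) (3,96/5)]
4. After y ≤ 9: [(3,9) (3,24/11) (13,4) (31/2,9)]
5. Canonical ring: [(3,24/11) (13,4) (31/2,9) (3,9)]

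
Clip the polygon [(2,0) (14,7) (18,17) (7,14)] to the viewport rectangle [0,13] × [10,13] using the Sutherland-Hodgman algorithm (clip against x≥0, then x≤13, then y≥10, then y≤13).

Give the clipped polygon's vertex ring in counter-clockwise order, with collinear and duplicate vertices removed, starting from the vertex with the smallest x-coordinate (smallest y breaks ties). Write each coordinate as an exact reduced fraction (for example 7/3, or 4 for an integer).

Clipped polygon: [(39/7,10) (13,10) (13,13) (93/14,13)]

1. After x ≥ 0: [(2,0) (14,7) (18,17) (7,14)]
2. After x ≤ 13: [(2,0) (13,77/12) (13,172/11) (7,14)]
3. After y ≥ 10: [(39/7,10) (13,10) (13,172/11) (7,14)]
4. After y ≤ 13: [(93/14,13) (39/7,10) (13,10) (13,13)]
5. Canonical ring: [(39/7,10) (13,10) (13,13) (93/14,13)]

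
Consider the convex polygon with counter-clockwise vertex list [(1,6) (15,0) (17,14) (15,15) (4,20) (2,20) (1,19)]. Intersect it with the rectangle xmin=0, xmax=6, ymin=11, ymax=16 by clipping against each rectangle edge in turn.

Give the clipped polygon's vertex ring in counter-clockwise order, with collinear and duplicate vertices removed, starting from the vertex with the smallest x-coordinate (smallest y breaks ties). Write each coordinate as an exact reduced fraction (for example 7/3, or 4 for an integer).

1. After x ≥ 0: [(1,6) (15,0) (17,14) (15,15) (4,20) (2,20) (1,19)]
2. After x ≤ 6: [(1,6) (6,27/7) (6,210/11) (4,20) (2,20) (1,19)]
3. After y ≥ 11: [(1,11) (6,11) (6,210/11) (4,20) (2,20) (1,19)]
4. After y ≤ 16: [(1,16) (1,11) (6,11) (6,16)]
5. Canonical ring: [(1,11) (6,11) (6,16) (1,16)]

Clipped polygon: [(1,11) (6,11) (6,16) (1,16)]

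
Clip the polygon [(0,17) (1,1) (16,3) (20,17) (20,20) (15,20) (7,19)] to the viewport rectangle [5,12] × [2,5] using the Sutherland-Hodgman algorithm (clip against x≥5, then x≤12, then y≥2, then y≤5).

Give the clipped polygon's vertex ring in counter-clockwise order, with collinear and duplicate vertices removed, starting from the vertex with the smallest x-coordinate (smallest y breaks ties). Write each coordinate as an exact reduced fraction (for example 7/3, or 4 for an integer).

Clipped polygon: [(5,2) (17/2,2) (12,37/15) (12,5) (5,5)]

1. After x ≥ 5: [(5,129/7) (5,23/15) (16,3) (20,17) (20,20) (15,20) (7,19)]
2. After x ≤ 12: [(5,129/7) (5,23/15) (12,37/15) (12,157/8) (7,19)]
3. After y ≥ 2: [(5,129/7) (5,2) (17/2,2) (12,37/15) (12,157/8) (7,19)]
4. After y ≤ 5: [(5,5) (5,2) (17/2,2) (12,37/15) (12,5)]
5. Canonical ring: [(5,2) (17/2,2) (12,37/15) (12,5) (5,5)]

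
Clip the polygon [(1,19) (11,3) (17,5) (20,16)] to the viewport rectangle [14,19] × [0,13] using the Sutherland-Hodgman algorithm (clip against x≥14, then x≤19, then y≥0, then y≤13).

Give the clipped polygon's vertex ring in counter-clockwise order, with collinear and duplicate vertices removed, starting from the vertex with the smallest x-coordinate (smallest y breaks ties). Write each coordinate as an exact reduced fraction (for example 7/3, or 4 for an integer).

Clipped polygon: [(14,4) (17,5) (19,37/3) (19,13) (14,13)]

1. After x ≥ 14: [(14,322/19) (14,4) (17,5) (20,16)]
2. After x ≤ 19: [(19,307/19) (14,322/19) (14,4) (17,5) (19,37/3)]
3. After y ≥ 0: [(19,307/19) (14,322/19) (14,4) (17,5) (19,37/3)]
4. After y ≤ 13: [(19,13) (14,13) (14,4) (17,5) (19,37/3)]
5. Canonical ring: [(14,4) (17,5) (19,37/3) (19,13) (14,13)]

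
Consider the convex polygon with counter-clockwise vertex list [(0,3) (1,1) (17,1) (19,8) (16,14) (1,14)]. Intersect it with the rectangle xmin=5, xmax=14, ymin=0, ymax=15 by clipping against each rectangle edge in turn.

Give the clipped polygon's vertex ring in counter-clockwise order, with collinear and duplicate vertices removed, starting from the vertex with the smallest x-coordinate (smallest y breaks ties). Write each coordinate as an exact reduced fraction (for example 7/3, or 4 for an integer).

1. After x ≥ 5: [(5,1) (17,1) (19,8) (16,14) (5,14)]
2. After x ≤ 14: [(5,1) (14,1) (14,14) (5,14)]
3. After y ≥ 0: [(5,1) (14,1) (14,14) (5,14)]
4. After y ≤ 15: [(5,1) (14,1) (14,14) (5,14)]
5. Canonical ring: [(5,1) (14,1) (14,14) (5,14)]

Clipped polygon: [(5,1) (14,1) (14,14) (5,14)]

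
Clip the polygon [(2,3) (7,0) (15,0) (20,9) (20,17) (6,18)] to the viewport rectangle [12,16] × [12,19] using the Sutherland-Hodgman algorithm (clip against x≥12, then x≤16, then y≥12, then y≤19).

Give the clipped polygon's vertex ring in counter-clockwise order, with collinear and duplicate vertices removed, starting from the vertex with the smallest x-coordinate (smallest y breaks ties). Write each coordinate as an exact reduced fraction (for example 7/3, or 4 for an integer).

Clipped polygon: [(12,12) (16,12) (16,121/7) (12,123/7)]

1. After x ≥ 12: [(12,0) (15,0) (20,9) (20,17) (12,123/7)]
2. After x ≤ 16: [(12,0) (15,0) (16,9/5) (16,121/7) (12,123/7)]
3. After y ≥ 12: [(12,12) (16,12) (16,121/7) (12,123/7)]
4. After y ≤ 19: [(12,12) (16,12) (16,121/7) (12,123/7)]
5. Canonical ring: [(12,12) (16,12) (16,121/7) (12,123/7)]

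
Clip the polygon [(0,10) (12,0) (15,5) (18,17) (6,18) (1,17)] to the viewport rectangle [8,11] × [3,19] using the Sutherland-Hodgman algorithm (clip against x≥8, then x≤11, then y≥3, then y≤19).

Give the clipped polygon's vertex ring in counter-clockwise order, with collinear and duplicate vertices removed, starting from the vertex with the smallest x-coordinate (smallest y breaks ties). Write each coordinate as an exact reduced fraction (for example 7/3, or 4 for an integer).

Clipped polygon: [(8,10/3) (42/5,3) (11,3) (11,211/12) (8,107/6)]

1. After x ≥ 8: [(8,10/3) (12,0) (15,5) (18,17) (8,107/6)]
2. After x ≤ 11: [(8,10/3) (11,5/6) (11,211/12) (8,107/6)]
3. After y ≥ 3: [(8,10/3) (42/5,3) (11,3) (11,211/12) (8,107/6)]
4. After y ≤ 19: [(8,10/3) (42/5,3) (11,3) (11,211/12) (8,107/6)]
5. Canonical ring: [(8,10/3) (42/5,3) (11,3) (11,211/12) (8,107/6)]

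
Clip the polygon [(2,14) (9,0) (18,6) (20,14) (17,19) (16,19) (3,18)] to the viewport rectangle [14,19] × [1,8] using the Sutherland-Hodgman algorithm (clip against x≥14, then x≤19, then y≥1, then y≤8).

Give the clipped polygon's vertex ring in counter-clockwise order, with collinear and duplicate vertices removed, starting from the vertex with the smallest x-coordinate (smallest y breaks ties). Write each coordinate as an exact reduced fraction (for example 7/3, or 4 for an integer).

Clipped polygon: [(14,10/3) (18,6) (37/2,8) (14,8)]

1. After x ≥ 14: [(14,10/3) (18,6) (20,14) (17,19) (16,19) (14,245/13)]
2. After x ≤ 19: [(14,10/3) (18,6) (19,10) (19,47/3) (17,19) (16,19) (14,245/13)]
3. After y ≥ 1: [(14,10/3) (18,6) (19,10) (19,47/3) (17,19) (16,19) (14,245/13)]
4. After y ≤ 8: [(14,8) (14,10/3) (18,6) (37/2,8)]
5. Canonical ring: [(14,10/3) (18,6) (37/2,8) (14,8)]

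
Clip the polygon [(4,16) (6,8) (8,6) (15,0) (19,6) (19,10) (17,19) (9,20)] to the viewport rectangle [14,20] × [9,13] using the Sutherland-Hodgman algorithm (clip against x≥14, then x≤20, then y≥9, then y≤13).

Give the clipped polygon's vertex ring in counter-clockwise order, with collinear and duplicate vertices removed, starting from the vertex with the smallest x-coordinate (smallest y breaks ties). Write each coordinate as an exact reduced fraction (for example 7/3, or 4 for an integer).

Clipped polygon: [(14,9) (19,9) (19,10) (55/3,13) (14,13)]

1. After x ≥ 14: [(14,6/7) (15,0) (19,6) (19,10) (17,19) (14,155/8)]
2. After x ≤ 20: [(14,6/7) (15,0) (19,6) (19,10) (17,19) (14,155/8)]
3. After y ≥ 9: [(14,9) (19,9) (19,10) (17,19) (14,155/8)]
4. After y ≤ 13: [(14,13) (14,9) (19,9) (19,10) (55/3,13)]
5. Canonical ring: [(14,9) (19,9) (19,10) (55/3,13) (14,13)]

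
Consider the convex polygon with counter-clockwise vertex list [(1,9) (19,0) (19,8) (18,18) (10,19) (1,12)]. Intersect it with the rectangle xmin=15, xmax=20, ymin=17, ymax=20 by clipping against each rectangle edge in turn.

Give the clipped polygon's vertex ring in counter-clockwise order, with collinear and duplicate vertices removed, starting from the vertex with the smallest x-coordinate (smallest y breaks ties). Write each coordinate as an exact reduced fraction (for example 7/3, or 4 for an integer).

Clipped polygon: [(15,17) (181/10,17) (18,18) (15,147/8)]

1. After x ≥ 15: [(15,2) (19,0) (19,8) (18,18) (15,147/8)]
2. After x ≤ 20: [(15,2) (19,0) (19,8) (18,18) (15,147/8)]
3. After y ≥ 17: [(15,17) (181/10,17) (18,18) (15,147/8)]
4. After y ≤ 20: [(15,17) (181/10,17) (18,18) (15,147/8)]
5. Canonical ring: [(15,17) (181/10,17) (18,18) (15,147/8)]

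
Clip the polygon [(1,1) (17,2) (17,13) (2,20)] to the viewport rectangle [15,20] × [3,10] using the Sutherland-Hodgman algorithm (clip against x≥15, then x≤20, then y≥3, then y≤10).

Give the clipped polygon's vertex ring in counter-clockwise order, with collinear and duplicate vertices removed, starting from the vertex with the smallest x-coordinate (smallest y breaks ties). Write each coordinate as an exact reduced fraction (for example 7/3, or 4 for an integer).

Clipped polygon: [(15,3) (17,3) (17,10) (15,10)]

1. After x ≥ 15: [(15,15/8) (17,2) (17,13) (15,209/15)]
2. After x ≤ 20: [(15,15/8) (17,2) (17,13) (15,209/15)]
3. After y ≥ 3: [(15,3) (17,3) (17,13) (15,209/15)]
4. After y ≤ 10: [(15,10) (15,3) (17,3) (17,10)]
5. Canonical ring: [(15,3) (17,3) (17,10) (15,10)]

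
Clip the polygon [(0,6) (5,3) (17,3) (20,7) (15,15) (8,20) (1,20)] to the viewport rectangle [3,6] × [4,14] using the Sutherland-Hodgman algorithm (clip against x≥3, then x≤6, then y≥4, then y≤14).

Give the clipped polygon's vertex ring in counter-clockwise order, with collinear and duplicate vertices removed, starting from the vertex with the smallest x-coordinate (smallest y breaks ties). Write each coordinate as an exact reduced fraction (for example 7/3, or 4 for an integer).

Clipped polygon: [(3,21/5) (10/3,4) (6,4) (6,14) (3,14)]

1. After x ≥ 3: [(3,21/5) (5,3) (17,3) (20,7) (15,15) (8,20) (3,20)]
2. After x ≤ 6: [(3,21/5) (5,3) (6,3) (6,20) (3,20)]
3. After y ≥ 4: [(3,21/5) (10/3,4) (6,4) (6,20) (3,20)]
4. After y ≤ 14: [(3,14) (3,21/5) (10/3,4) (6,4) (6,14)]
5. Canonical ring: [(3,21/5) (10/3,4) (6,4) (6,14) (3,14)]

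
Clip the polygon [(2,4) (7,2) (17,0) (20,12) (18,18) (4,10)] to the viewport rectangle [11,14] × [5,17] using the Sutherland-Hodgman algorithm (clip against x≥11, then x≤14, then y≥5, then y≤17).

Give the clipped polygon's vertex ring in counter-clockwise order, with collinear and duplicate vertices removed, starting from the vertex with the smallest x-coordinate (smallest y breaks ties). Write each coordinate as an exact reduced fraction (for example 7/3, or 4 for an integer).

1. After x ≥ 11: [(11,6/5) (17,0) (20,12) (18,18) (11,14)]
2. After x ≤ 14: [(11,6/5) (14,3/5) (14,110/7) (11,14)]
3. After y ≥ 5: [(11,5) (14,5) (14,110/7) (11,14)]
4. After y ≤ 17: [(11,5) (14,5) (14,110/7) (11,14)]
5. Canonical ring: [(11,5) (14,5) (14,110/7) (11,14)]

Clipped polygon: [(11,5) (14,5) (14,110/7) (11,14)]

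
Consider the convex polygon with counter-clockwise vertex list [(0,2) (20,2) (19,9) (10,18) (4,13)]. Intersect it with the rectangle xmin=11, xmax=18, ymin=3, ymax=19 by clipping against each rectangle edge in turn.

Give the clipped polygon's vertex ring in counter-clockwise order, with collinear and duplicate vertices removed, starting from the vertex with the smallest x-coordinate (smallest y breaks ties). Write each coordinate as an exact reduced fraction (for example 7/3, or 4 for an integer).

Clipped polygon: [(11,3) (18,3) (18,10) (11,17)]

1. After x ≥ 11: [(11,2) (20,2) (19,9) (11,17)]
2. After x ≤ 18: [(11,2) (18,2) (18,10) (11,17)]
3. After y ≥ 3: [(11,3) (18,3) (18,10) (11,17)]
4. After y ≤ 19: [(11,3) (18,3) (18,10) (11,17)]
5. Canonical ring: [(11,3) (18,3) (18,10) (11,17)]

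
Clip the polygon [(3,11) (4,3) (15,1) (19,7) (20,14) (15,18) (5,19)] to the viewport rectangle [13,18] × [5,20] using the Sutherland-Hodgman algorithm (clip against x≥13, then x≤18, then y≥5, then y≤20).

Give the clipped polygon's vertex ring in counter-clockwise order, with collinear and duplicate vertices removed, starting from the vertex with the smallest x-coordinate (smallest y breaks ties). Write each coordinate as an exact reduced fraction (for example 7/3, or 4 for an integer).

Clipped polygon: [(13,5) (53/3,5) (18,11/2) (18,78/5) (15,18) (13,91/5)]

1. After x ≥ 13: [(13,15/11) (15,1) (19,7) (20,14) (15,18) (13,91/5)]
2. After x ≤ 18: [(13,15/11) (15,1) (18,11/2) (18,78/5) (15,18) (13,91/5)]
3. After y ≥ 5: [(13,5) (53/3,5) (18,11/2) (18,78/5) (15,18) (13,91/5)]
4. After y ≤ 20: [(13,5) (53/3,5) (18,11/2) (18,78/5) (15,18) (13,91/5)]
5. Canonical ring: [(13,5) (53/3,5) (18,11/2) (18,78/5) (15,18) (13,91/5)]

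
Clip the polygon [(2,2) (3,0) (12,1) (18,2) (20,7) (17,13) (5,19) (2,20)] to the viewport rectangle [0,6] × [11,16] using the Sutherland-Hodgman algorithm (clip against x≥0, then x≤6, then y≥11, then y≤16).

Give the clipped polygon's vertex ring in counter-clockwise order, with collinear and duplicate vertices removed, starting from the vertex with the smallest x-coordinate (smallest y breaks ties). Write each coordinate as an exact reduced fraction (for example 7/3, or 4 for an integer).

Clipped polygon: [(2,11) (6,11) (6,16) (2,16)]

1. After x ≥ 0: [(2,2) (3,0) (12,1) (18,2) (20,7) (17,13) (5,19) (2,20)]
2. After x ≤ 6: [(2,2) (3,0) (6,1/3) (6,37/2) (5,19) (2,20)]
3. After y ≥ 11: [(2,11) (6,11) (6,37/2) (5,19) (2,20)]
4. After y ≤ 16: [(2,16) (2,11) (6,11) (6,16)]
5. Canonical ring: [(2,11) (6,11) (6,16) (2,16)]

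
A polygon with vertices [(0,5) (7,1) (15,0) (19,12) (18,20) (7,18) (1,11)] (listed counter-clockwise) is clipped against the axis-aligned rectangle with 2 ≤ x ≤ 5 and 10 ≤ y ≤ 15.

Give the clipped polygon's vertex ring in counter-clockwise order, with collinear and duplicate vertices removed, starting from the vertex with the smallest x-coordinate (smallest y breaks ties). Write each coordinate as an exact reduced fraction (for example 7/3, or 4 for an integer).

Clipped polygon: [(2,10) (5,10) (5,15) (31/7,15) (2,73/6)]

1. After x ≥ 2: [(2,27/7) (7,1) (15,0) (19,12) (18,20) (7,18) (2,73/6)]
2. After x ≤ 5: [(2,27/7) (5,15/7) (5,47/3) (2,73/6)]
3. After y ≥ 10: [(2,10) (5,10) (5,47/3) (2,73/6)]
4. After y ≤ 15: [(2,10) (5,10) (5,15) (31/7,15) (2,73/6)]
5. Canonical ring: [(2,10) (5,10) (5,15) (31/7,15) (2,73/6)]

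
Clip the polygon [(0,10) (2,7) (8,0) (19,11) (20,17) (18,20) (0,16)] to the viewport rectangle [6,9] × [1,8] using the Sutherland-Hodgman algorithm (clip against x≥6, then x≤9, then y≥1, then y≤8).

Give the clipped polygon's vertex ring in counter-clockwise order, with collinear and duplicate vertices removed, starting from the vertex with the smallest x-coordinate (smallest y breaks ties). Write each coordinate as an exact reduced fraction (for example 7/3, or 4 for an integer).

Clipped polygon: [(6,7/3) (50/7,1) (9,1) (9,8) (6,8)]

1. After x ≥ 6: [(6,7/3) (8,0) (19,11) (20,17) (18,20) (6,52/3)]
2. After x ≤ 9: [(6,7/3) (8,0) (9,1) (9,18) (6,52/3)]
3. After y ≥ 1: [(6,7/3) (50/7,1) (9,1) (9,1) (9,18) (6,52/3)]
4. After y ≤ 8: [(6,8) (6,7/3) (50/7,1) (9,1) (9,1) (9,8)]
5. Canonical ring: [(6,7/3) (50/7,1) (9,1) (9,8) (6,8)]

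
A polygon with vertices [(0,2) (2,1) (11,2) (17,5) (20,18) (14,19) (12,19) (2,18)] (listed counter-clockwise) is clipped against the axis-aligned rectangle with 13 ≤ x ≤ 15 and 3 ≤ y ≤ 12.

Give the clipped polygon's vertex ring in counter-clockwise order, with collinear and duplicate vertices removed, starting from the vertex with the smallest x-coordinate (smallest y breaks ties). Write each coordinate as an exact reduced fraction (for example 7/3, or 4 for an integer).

Clipped polygon: [(13,3) (15,4) (15,12) (13,12)]

1. After x ≥ 13: [(13,3) (17,5) (20,18) (14,19) (13,19)]
2. After x ≤ 15: [(13,3) (15,4) (15,113/6) (14,19) (13,19)]
3. After y ≥ 3: [(13,3) (15,4) (15,113/6) (14,19) (13,19)]
4. After y ≤ 12: [(13,12) (13,3) (15,4) (15,12)]
5. Canonical ring: [(13,3) (15,4) (15,12) (13,12)]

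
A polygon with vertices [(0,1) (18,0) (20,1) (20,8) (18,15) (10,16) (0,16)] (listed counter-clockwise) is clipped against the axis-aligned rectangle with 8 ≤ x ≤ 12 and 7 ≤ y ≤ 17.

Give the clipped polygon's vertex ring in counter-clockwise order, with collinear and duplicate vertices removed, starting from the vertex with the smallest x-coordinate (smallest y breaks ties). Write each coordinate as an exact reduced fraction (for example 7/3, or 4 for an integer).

1. After x ≥ 8: [(8,5/9) (18,0) (20,1) (20,8) (18,15) (10,16) (8,16)]
2. After x ≤ 12: [(8,5/9) (12,1/3) (12,63/4) (10,16) (8,16)]
3. After y ≥ 7: [(8,7) (12,7) (12,63/4) (10,16) (8,16)]
4. After y ≤ 17: [(8,7) (12,7) (12,63/4) (10,16) (8,16)]
5. Canonical ring: [(8,7) (12,7) (12,63/4) (10,16) (8,16)]

Clipped polygon: [(8,7) (12,7) (12,63/4) (10,16) (8,16)]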